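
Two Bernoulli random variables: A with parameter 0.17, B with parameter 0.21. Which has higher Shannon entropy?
B

For binary distributions, entropy is maximized at p=0.5 and decreases as p moves toward 0 or 1.

H(A) = H(0.17) = 0.6577 bits
H(B) = H(0.21) = 0.7415 bits

Distribution B (p=0.21) is closer to uniform (p=0.5), so it has higher entropy.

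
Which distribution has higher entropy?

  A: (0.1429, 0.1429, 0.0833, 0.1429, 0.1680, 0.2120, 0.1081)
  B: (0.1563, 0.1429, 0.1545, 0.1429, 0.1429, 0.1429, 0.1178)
B

Both distributions are close to uniform, making this a harder comparison.

H(A) = 2.7556 bits
H(B) = 2.8025 bits

The distribution closer to uniform has higher entropy.
Answer: B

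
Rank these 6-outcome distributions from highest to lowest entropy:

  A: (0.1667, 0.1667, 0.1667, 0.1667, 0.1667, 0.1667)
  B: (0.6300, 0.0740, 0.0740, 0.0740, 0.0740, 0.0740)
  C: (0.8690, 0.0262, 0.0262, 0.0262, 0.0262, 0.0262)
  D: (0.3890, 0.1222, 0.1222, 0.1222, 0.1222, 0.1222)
A > D > B > C

Key insight: Entropy is maximized by uniform distributions and minimized by concentrated distributions.

Entropies:
  H(A) = 2.5850 bits
  H(B) = 1.8098 bits
  H(C) = 0.8643 bits
  H(D) = 2.3828 bits

Ranking: A > D > B > C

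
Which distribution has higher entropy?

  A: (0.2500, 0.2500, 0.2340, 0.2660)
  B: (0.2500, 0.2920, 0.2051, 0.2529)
A

Both distributions are close to uniform, making this a harder comparison.

H(A) = 1.9985 bits
H(B) = 1.9890 bits

The distribution closer to uniform has higher entropy.
Answer: A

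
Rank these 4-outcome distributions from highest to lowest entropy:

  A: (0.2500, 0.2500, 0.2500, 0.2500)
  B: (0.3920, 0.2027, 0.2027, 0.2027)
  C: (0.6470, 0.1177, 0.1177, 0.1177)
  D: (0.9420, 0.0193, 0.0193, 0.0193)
A > B > C > D

Key insight: Entropy is maximized by uniform distributions and minimized by concentrated distributions.

Entropies:
  H(A) = 2.0000 bits
  H(B) = 1.9297 bits
  H(C) = 1.4962 bits
  H(D) = 0.4114 bits

Ranking: A > B > C > D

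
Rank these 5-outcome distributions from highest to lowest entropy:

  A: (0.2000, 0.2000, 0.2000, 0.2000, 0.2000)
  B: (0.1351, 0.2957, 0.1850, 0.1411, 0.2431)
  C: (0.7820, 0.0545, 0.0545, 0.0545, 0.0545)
A > B > C

Key insight: Entropy is maximized by uniform distributions and minimized by concentrated distributions.

- Uniform distributions have maximum entropy log₂(5) = 2.3219 bits
- The more "peaked" or concentrated a distribution, the lower its entropy

Entropies:
  H(A) = 2.3219 bits
  H(B) = 2.2549 bits
  H(C) = 1.1925 bits

Ranking: A > B > C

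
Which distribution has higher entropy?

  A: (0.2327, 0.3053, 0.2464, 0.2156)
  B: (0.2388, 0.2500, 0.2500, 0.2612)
B

Both distributions are close to uniform, making this a harder comparison.

H(A) = 1.9873 bits
H(B) = 1.9993 bits

The distribution closer to uniform has higher entropy.
Answer: B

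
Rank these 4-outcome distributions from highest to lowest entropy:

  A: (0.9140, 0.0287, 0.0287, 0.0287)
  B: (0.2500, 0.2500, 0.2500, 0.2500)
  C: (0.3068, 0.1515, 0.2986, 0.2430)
B > C > A

Key insight: Entropy is maximized by uniform distributions and minimized by concentrated distributions.

- Uniform distributions have maximum entropy log₂(4) = 2.0000 bits
- The more "peaked" or concentrated a distribution, the lower its entropy

Entropies:
  H(A) = 0.5593 bits
  H(B) = 2.0000 bits
  H(C) = 1.9522 bits

Ranking: B > C > A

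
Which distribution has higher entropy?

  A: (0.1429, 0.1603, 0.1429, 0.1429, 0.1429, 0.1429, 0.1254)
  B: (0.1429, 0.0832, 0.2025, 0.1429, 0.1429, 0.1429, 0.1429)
A

Both distributions are close to uniform, making this a harder comparison.

H(A) = 2.8043 bits
H(B) = 2.7703 bits

The distribution closer to uniform has higher entropy.
Answer: A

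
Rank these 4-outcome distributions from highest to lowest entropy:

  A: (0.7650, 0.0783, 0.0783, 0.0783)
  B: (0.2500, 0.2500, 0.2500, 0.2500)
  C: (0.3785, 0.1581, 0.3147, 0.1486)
B > C > A

Key insight: Entropy is maximized by uniform distributions and minimized by concentrated distributions.

- Uniform distributions have maximum entropy log₂(4) = 2.0000 bits
- The more "peaked" or concentrated a distribution, the lower its entropy

Entropies:
  H(A) = 1.1591 bits
  H(B) = 2.0000 bits
  H(C) = 1.8850 bits

Ranking: B > C > A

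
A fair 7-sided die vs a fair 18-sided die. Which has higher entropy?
18-sided die

Both are uniform distributions; for uniform over n outcomes, H = log₂(n). H(7-sided) = log₂(7) = 2.807 bits and H(18-sided) = log₂(18) = 4.170 bits. More outcomes in a uniform distribution means higher entropy.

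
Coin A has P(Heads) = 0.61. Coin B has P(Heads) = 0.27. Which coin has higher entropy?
A

For binary distributions, entropy is maximized at p=0.5 and decreases as p moves toward 0 or 1.

H(A) = H(0.61) = 0.9648 bits
H(B) = H(0.27) = 0.8415 bits

Distribution A (p=0.61) is closer to uniform (p=0.5), so it has higher entropy.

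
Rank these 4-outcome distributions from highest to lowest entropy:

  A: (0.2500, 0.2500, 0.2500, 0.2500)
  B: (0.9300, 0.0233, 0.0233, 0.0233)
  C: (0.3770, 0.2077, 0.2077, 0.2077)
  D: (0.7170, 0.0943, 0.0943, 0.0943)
A > C > D > B

Key insight: Entropy is maximized by uniform distributions and minimized by concentrated distributions.

Entropies:
  H(A) = 2.0000 bits
  H(B) = 0.4769 bits
  H(C) = 1.9433 bits
  H(D) = 1.3081 bits

Ranking: A > C > D > B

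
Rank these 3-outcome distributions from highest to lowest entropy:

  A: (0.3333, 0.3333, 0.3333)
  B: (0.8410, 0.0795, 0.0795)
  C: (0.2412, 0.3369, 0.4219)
A > C > B

Key insight: Entropy is maximized by uniform distributions and minimized by concentrated distributions.

- Uniform distributions have maximum entropy log₂(3) = 1.5850 bits
- The more "peaked" or concentrated a distribution, the lower its entropy

Entropies:
  H(A) = 1.5850 bits
  H(B) = 0.7909 bits
  H(C) = 1.5489 bits

Ranking: A > C > B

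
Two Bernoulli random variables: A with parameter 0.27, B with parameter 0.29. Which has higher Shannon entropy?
B

For binary distributions, entropy is maximized at p=0.5 and decreases as p moves toward 0 or 1.

H(A) = H(0.27) = 0.8415 bits
H(B) = H(0.29) = 0.8687 bits

Distribution B (p=0.29) is closer to uniform (p=0.5), so it has higher entropy.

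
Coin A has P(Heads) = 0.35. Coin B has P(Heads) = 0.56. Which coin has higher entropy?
B

For binary distributions, entropy is maximized at p=0.5 and decreases as p moves toward 0 or 1.

H(A) = H(0.35) = 0.9341 bits
H(B) = H(0.56) = 0.9896 bits

Distribution B (p=0.56) is closer to uniform (p=0.5), so it has higher entropy.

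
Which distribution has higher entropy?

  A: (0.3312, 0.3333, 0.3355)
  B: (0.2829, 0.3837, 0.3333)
A

Both distributions are close to uniform, making this a harder comparison.

H(A) = 1.5849 bits
H(B) = 1.5739 bits

The distribution closer to uniform has higher entropy.
Answer: A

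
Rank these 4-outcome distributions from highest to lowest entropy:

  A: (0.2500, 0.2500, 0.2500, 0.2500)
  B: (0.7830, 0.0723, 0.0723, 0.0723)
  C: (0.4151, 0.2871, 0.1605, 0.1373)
A > C > B

Key insight: Entropy is maximized by uniform distributions and minimized by concentrated distributions.

- Uniform distributions have maximum entropy log₂(4) = 2.0000 bits
- The more "peaked" or concentrated a distribution, the lower its entropy

Entropies:
  H(A) = 2.0000 bits
  H(B) = 1.0986 bits
  H(C) = 1.8604 bits

Ranking: A > C > B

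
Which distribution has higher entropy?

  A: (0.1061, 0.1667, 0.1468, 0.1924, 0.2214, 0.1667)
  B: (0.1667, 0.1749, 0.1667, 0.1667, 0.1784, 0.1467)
B

Both distributions are close to uniform, making this a harder comparison.

H(A) = 2.5505 bits
H(B) = 2.5823 bits

The distribution closer to uniform has higher entropy.
Answer: B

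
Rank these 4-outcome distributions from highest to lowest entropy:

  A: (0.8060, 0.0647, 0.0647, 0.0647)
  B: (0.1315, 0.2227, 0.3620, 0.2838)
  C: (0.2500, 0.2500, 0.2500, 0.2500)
C > B > A

Key insight: Entropy is maximized by uniform distributions and minimized by concentrated distributions.

- Uniform distributions have maximum entropy log₂(4) = 2.0000 bits
- The more "peaked" or concentrated a distribution, the lower its entropy

Entropies:
  H(A) = 1.0172 bits
  H(B) = 1.9138 bits
  H(C) = 2.0000 bits

Ranking: C > B > A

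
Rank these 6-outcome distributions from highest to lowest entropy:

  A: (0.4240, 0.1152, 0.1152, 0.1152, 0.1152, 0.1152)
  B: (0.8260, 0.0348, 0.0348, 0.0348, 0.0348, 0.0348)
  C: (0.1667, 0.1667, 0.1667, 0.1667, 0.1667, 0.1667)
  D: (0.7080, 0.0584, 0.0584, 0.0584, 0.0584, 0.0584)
C > A > D > B

Key insight: Entropy is maximized by uniform distributions and minimized by concentrated distributions.

Entropies:
  H(A) = 2.3207 bits
  H(B) = 1.0708 bits
  H(C) = 2.5850 bits
  H(D) = 1.5493 bits

Ranking: C > A > D > B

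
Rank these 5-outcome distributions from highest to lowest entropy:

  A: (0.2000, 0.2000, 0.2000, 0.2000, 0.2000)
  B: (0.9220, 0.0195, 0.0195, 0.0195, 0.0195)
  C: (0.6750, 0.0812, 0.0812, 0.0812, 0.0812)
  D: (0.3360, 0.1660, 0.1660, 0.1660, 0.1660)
A > D > C > B

Key insight: Entropy is maximized by uniform distributions and minimized by concentrated distributions.

Entropies:
  H(A) = 2.3219 bits
  H(B) = 0.5511 bits
  H(C) = 1.5597 bits
  H(D) = 2.2489 bits

Ranking: A > D > C > B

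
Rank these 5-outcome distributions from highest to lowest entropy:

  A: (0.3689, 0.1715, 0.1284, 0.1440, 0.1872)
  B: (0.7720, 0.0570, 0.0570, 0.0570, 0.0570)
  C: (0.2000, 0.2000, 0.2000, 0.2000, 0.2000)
C > A > B

Key insight: Entropy is maximized by uniform distributions and minimized by concentrated distributions.

- Uniform distributions have maximum entropy log₂(5) = 2.3219 bits
- The more "peaked" or concentrated a distribution, the lower its entropy

Entropies:
  H(A) = 2.2023 bits
  H(B) = 1.2305 bits
  H(C) = 2.3219 bits

Ranking: C > A > B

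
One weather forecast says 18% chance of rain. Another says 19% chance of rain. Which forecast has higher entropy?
19% forecast

Treat each forecast as a Bernoulli distribution. Binary entropy is maximized at p=0.5 and falls off symmetrically toward 0 or 1. The 19% forecast is closer to 50%, so it is more uncertain. H(18%) ≈ 0.680 bits, H(19%) ≈ 0.701 bits.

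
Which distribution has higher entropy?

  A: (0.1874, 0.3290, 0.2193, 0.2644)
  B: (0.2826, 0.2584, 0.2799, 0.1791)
B

Both distributions are close to uniform, making this a harder comparison.

H(A) = 1.9678 bits
H(B) = 1.9783 bits

The distribution closer to uniform has higher entropy.
Answer: B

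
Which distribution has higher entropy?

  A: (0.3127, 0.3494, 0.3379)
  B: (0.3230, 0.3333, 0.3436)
B

Both distributions are close to uniform, making this a harder comparison.

H(A) = 1.5834 bits
H(B) = 1.5845 bits

The distribution closer to uniform has higher entropy.
Answer: B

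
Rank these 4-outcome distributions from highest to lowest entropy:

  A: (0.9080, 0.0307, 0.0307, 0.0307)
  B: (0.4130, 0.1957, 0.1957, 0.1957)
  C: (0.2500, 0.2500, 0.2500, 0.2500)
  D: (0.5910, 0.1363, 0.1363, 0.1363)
C > B > D > A

Key insight: Entropy is maximized by uniform distributions and minimized by concentrated distributions.

Entropies:
  H(A) = 0.5889 bits
  H(B) = 1.9084 bits
  H(C) = 2.0000 bits
  H(D) = 1.6242 bits

Ranking: C > B > D > A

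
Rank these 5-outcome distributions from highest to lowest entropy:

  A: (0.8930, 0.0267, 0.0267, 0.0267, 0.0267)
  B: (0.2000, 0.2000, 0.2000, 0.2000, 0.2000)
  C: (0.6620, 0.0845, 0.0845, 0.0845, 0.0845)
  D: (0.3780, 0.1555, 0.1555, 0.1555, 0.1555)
B > D > C > A

Key insight: Entropy is maximized by uniform distributions and minimized by concentrated distributions.

Entropies:
  H(A) = 0.7048 bits
  H(B) = 2.3219 bits
  H(C) = 1.5989 bits
  H(D) = 2.2006 bits

Ranking: B > D > C > A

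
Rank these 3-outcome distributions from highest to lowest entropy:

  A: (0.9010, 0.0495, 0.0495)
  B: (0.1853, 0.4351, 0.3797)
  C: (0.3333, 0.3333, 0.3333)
C > B > A

Key insight: Entropy is maximized by uniform distributions and minimized by concentrated distributions.

- Uniform distributions have maximum entropy log₂(3) = 1.5850 bits
- The more "peaked" or concentrated a distribution, the lower its entropy

Entropies:
  H(A) = 0.5648 bits
  H(B) = 1.5035 bits
  H(C) = 1.5850 bits

Ranking: C > B > A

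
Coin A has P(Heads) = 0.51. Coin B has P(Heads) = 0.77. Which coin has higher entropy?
A

For binary distributions, entropy is maximized at p=0.5 and decreases as p moves toward 0 or 1.

H(A) = H(0.51) = 0.9997 bits
H(B) = H(0.77) = 0.7780 bits

Distribution A (p=0.51) is closer to uniform (p=0.5), so it has higher entropy.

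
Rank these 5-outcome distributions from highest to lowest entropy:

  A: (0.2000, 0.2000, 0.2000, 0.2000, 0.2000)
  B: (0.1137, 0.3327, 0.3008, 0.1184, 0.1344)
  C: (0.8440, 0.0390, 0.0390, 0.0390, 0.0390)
A > B > C

Key insight: Entropy is maximized by uniform distributions and minimized by concentrated distributions.

- Uniform distributions have maximum entropy log₂(5) = 2.3219 bits
- The more "peaked" or concentrated a distribution, the lower its entropy

Entropies:
  H(A) = 2.3219 bits
  H(B) = 2.1598 bits
  H(C) = 0.9367 bits

Ranking: A > B > C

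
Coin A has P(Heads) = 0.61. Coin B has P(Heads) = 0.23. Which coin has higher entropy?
A

For binary distributions, entropy is maximized at p=0.5 and decreases as p moves toward 0 or 1.

H(A) = H(0.61) = 0.9648 bits
H(B) = H(0.23) = 0.7780 bits

Distribution A (p=0.61) is closer to uniform (p=0.5), so it has higher entropy.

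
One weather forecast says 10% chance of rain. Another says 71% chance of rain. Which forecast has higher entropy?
71% forecast

Treat each forecast as a Bernoulli distribution. Binary entropy is maximized at p=0.5 and falls off symmetrically toward 0 or 1. The 71% forecast is closer to 50%, so it is more uncertain. H(10%) ≈ 0.469 bits, H(71%) ≈ 0.869 bits.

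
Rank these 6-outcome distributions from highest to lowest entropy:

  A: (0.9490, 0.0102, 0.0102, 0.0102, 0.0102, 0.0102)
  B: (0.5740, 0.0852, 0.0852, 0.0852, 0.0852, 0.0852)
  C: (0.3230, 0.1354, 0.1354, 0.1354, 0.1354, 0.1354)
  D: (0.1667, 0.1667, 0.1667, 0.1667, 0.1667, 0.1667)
D > C > B > A

Key insight: Entropy is maximized by uniform distributions and minimized by concentrated distributions.

Entropies:
  H(A) = 0.4090 bits
  H(B) = 1.9733 bits
  H(C) = 2.4796 bits
  H(D) = 2.5850 bits

Ranking: D > C > B > A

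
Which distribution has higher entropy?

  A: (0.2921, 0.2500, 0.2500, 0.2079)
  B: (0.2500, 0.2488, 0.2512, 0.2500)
B

Both distributions are close to uniform, making this a harder comparison.

H(A) = 1.9897 bits
H(B) = 2.0000 bits

The distribution closer to uniform has higher entropy.
Answer: B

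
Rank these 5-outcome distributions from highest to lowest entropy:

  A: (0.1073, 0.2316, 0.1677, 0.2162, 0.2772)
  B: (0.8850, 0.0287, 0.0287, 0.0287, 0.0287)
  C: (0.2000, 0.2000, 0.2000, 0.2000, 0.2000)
C > A > B

Key insight: Entropy is maximized by uniform distributions and minimized by concentrated distributions.

- Uniform distributions have maximum entropy log₂(5) = 2.3219 bits
- The more "peaked" or concentrated a distribution, the lower its entropy

Entropies:
  H(A) = 2.2571 bits
  H(B) = 0.7448 bits
  H(C) = 2.3219 bits

Ranking: C > A > B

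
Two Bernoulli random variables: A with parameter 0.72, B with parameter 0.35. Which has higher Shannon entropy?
B

For binary distributions, entropy is maximized at p=0.5 and decreases as p moves toward 0 or 1.

H(A) = H(0.72) = 0.8555 bits
H(B) = H(0.35) = 0.9341 bits

Distribution B (p=0.35) is closer to uniform (p=0.5), so it has higher entropy.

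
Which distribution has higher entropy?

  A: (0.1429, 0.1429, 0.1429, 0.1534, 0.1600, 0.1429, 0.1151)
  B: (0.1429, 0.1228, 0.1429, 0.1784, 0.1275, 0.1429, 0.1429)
A

Both distributions are close to uniform, making this a harder comparison.

H(A) = 2.8012 bits
H(B) = 2.7981 bits

The distribution closer to uniform has higher entropy.
Answer: A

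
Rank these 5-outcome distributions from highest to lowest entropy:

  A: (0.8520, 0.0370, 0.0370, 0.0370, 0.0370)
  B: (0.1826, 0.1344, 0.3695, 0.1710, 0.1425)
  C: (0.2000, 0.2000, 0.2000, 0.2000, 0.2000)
C > B > A

Key insight: Entropy is maximized by uniform distributions and minimized by concentrated distributions.

- Uniform distributions have maximum entropy log₂(5) = 2.3219 bits
- The more "peaked" or concentrated a distribution, the lower its entropy

Entropies:
  H(A) = 0.9008 bits
  H(B) = 2.2041 bits
  H(C) = 2.3219 bits

Ranking: C > B > A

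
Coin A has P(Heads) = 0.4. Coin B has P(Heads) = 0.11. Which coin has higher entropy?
A

For binary distributions, entropy is maximized at p=0.5 and decreases as p moves toward 0 or 1.

H(A) = H(0.4) = 0.9710 bits
H(B) = H(0.11) = 0.4999 bits

Distribution A (p=0.4) is closer to uniform (p=0.5), so it has higher entropy.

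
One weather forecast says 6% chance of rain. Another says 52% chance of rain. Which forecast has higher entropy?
52% forecast

Treat each forecast as a Bernoulli distribution. Binary entropy is maximized at p=0.5 and falls off symmetrically toward 0 or 1. The 52% forecast is closer to 50%, so it is more uncertain. H(6%) ≈ 0.327 bits, H(52%) ≈ 0.999 bits.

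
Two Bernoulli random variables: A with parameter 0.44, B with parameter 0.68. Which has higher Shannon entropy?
A

For binary distributions, entropy is maximized at p=0.5 and decreases as p moves toward 0 or 1.

H(A) = H(0.44) = 0.9896 bits
H(B) = H(0.68) = 0.9044 bits

Distribution A (p=0.44) is closer to uniform (p=0.5), so it has higher entropy.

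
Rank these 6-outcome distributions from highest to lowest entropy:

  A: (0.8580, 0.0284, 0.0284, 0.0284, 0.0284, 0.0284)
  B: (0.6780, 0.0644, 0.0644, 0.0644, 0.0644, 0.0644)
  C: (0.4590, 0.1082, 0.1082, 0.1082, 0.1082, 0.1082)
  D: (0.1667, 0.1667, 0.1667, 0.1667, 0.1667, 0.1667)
D > C > B > A

Key insight: Entropy is maximized by uniform distributions and minimized by concentrated distributions.

Entropies:
  H(A) = 0.9192 bits
  H(B) = 1.6542 bits
  H(C) = 2.2513 bits
  H(D) = 2.5850 bits

Ranking: D > C > B > A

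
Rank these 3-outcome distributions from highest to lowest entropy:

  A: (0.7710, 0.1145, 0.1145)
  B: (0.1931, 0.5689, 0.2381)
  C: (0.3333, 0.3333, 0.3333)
C > B > A

Key insight: Entropy is maximized by uniform distributions and minimized by concentrated distributions.

- Uniform distributions have maximum entropy log₂(3) = 1.5850 bits
- The more "peaked" or concentrated a distribution, the lower its entropy

Entropies:
  H(A) = 1.0053 bits
  H(B) = 1.4140 bits
  H(C) = 1.5850 bits

Ranking: C > B > A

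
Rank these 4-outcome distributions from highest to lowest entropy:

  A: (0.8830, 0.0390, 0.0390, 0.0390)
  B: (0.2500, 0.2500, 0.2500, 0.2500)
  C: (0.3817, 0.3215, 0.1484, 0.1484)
B > C > A

Key insight: Entropy is maximized by uniform distributions and minimized by concentrated distributions.

- Uniform distributions have maximum entropy log₂(4) = 2.0000 bits
- The more "peaked" or concentrated a distribution, the lower its entropy

Entropies:
  H(A) = 0.7061 bits
  H(B) = 2.0000 bits
  H(C) = 1.8736 bits

Ranking: B > C > A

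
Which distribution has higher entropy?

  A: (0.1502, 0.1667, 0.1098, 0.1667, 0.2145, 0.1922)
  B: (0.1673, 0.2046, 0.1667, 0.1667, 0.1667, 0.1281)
B

Both distributions are close to uniform, making this a harder comparison.

H(A) = 2.5561 bits
H(B) = 2.5722 bits

The distribution closer to uniform has higher entropy.
Answer: B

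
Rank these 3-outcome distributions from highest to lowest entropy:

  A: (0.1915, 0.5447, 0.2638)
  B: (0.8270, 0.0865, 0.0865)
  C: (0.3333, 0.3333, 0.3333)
C > A > B

Key insight: Entropy is maximized by uniform distributions and minimized by concentrated distributions.

- Uniform distributions have maximum entropy log₂(3) = 1.5850 bits
- The more "peaked" or concentrated a distribution, the lower its entropy

Entropies:
  H(A) = 1.4412 bits
  H(B) = 0.8375 bits
  H(C) = 1.5850 bits

Ranking: C > A > B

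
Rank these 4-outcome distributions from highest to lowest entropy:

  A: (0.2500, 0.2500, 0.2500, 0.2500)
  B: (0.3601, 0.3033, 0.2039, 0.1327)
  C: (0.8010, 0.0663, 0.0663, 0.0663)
A > B > C

Key insight: Entropy is maximized by uniform distributions and minimized by concentrated distributions.

- Uniform distributions have maximum entropy log₂(4) = 2.0000 bits
- The more "peaked" or concentrated a distribution, the lower its entropy

Entropies:
  H(A) = 2.0000 bits
  H(B) = 1.9071 bits
  H(C) = 1.0353 bits

Ranking: A > B > C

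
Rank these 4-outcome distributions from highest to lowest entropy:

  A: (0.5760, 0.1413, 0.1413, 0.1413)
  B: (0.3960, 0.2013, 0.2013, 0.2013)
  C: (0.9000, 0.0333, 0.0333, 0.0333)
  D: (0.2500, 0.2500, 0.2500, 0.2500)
D > B > A > C

Key insight: Entropy is maximized by uniform distributions and minimized by concentrated distributions.

Entropies:
  H(A) = 1.6553 bits
  H(B) = 1.9259 bits
  H(C) = 0.6275 bits
  H(D) = 2.0000 bits

Ranking: D > B > A > C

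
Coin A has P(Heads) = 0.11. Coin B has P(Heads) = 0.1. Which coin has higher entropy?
A

For binary distributions, entropy is maximized at p=0.5 and decreases as p moves toward 0 or 1.

H(A) = H(0.11) = 0.4999 bits
H(B) = H(0.1) = 0.4690 bits

Distribution A (p=0.11) is closer to uniform (p=0.5), so it has higher entropy.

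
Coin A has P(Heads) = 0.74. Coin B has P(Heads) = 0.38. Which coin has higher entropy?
B

For binary distributions, entropy is maximized at p=0.5 and decreases as p moves toward 0 or 1.

H(A) = H(0.74) = 0.8267 bits
H(B) = H(0.38) = 0.9580 bits

Distribution B (p=0.38) is closer to uniform (p=0.5), so it has higher entropy.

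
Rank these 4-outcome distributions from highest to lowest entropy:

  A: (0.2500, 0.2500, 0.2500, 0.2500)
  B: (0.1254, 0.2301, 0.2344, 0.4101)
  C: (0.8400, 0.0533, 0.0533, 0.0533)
A > B > C

Key insight: Entropy is maximized by uniform distributions and minimized by concentrated distributions.

- Uniform distributions have maximum entropy log₂(4) = 2.0000 bits
- The more "peaked" or concentrated a distribution, the lower its entropy

Entropies:
  H(A) = 2.0000 bits
  H(B) = 1.8814 bits
  H(C) = 0.8879 bits

Ranking: A > B > C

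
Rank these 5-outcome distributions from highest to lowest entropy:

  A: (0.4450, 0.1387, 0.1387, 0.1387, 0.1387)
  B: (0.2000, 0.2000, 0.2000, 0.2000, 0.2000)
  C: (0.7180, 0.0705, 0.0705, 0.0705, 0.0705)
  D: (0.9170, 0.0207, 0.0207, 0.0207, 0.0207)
B > A > C > D

Key insight: Entropy is maximized by uniform distributions and minimized by concentrated distributions.

Entropies:
  H(A) = 2.1013 bits
  H(B) = 2.3219 bits
  H(C) = 1.4222 bits
  H(D) = 0.5787 bits

Ranking: B > A > C > D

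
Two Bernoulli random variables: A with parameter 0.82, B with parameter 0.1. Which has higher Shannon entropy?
A

For binary distributions, entropy is maximized at p=0.5 and decreases as p moves toward 0 or 1.

H(A) = H(0.82) = 0.6801 bits
H(B) = H(0.1) = 0.4690 bits

Distribution A (p=0.82) is closer to uniform (p=0.5), so it has higher entropy.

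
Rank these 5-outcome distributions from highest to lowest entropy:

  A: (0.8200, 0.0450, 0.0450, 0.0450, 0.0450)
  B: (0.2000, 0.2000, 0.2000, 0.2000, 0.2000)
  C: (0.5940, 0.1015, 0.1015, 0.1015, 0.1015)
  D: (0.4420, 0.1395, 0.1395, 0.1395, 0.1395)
B > D > C > A

Key insight: Entropy is maximized by uniform distributions and minimized by concentrated distributions.

Entropies:
  H(A) = 1.0401 bits
  H(B) = 2.3219 bits
  H(C) = 1.7864 bits
  H(D) = 2.1063 bits

Ranking: B > D > C > A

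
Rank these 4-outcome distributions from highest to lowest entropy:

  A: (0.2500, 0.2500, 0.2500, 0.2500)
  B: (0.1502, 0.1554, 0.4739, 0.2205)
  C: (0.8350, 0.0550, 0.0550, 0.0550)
A > B > C

Key insight: Entropy is maximized by uniform distributions and minimized by concentrated distributions.

- Uniform distributions have maximum entropy log₂(4) = 2.0000 bits
- The more "peaked" or concentrated a distribution, the lower its entropy

Entropies:
  H(A) = 2.0000 bits
  H(B) = 1.8197 bits
  H(C) = 0.9077 bits

Ranking: A > B > C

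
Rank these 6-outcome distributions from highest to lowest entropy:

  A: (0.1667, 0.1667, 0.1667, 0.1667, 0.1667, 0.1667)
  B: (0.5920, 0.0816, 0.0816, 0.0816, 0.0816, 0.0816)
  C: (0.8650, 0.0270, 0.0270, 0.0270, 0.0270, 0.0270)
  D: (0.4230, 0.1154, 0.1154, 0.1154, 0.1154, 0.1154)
A > D > B > C

Key insight: Entropy is maximized by uniform distributions and minimized by concentrated distributions.

Entropies:
  H(A) = 2.5850 bits
  H(B) = 1.9228 bits
  H(C) = 0.8845 bits
  H(D) = 2.3226 bits

Ranking: A > D > B > C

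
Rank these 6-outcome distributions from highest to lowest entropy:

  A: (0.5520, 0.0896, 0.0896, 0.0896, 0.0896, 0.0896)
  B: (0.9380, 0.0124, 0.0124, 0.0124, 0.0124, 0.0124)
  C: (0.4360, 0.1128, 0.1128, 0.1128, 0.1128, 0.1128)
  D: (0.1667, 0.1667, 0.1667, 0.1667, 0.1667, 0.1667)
D > C > A > B

Key insight: Entropy is maximized by uniform distributions and minimized by concentrated distributions.

Entropies:
  H(A) = 2.0324 bits
  H(B) = 0.4793 bits
  H(C) = 2.2977 bits
  H(D) = 2.5850 bits

Ranking: D > C > A > B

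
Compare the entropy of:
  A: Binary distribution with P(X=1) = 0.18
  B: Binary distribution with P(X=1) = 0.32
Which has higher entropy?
B

For binary distributions, entropy is maximized at p=0.5 and decreases as p moves toward 0 or 1.

H(A) = H(0.18) = 0.6801 bits
H(B) = H(0.32) = 0.9044 bits

Distribution B (p=0.32) is closer to uniform (p=0.5), so it has higher entropy.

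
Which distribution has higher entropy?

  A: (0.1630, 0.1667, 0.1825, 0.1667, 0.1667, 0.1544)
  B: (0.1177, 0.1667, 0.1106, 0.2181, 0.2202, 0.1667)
A

Both distributions are close to uniform, making this a harder comparison.

H(A) = 2.5832 bits
H(B) = 2.5362 bits

The distribution closer to uniform has higher entropy.
Answer: A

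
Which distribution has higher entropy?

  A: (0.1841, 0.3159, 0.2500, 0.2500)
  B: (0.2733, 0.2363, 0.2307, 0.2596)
B

Both distributions are close to uniform, making this a harder comparison.

H(A) = 1.9746 bits
H(B) = 1.9966 bits

The distribution closer to uniform has higher entropy.
Answer: B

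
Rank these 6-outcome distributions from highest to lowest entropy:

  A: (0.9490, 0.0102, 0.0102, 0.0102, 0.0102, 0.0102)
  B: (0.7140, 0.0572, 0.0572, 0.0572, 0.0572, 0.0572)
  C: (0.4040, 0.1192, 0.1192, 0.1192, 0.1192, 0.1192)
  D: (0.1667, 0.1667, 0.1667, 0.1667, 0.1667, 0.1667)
D > C > B > A

Key insight: Entropy is maximized by uniform distributions and minimized by concentrated distributions.

Entropies:
  H(A) = 0.4090 bits
  H(B) = 1.5276 bits
  H(C) = 2.3571 bits
  H(D) = 2.5850 bits

Ranking: D > C > B > A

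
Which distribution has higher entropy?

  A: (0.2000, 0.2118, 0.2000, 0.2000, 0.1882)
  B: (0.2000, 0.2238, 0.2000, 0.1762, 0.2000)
A

Both distributions are close to uniform, making this a harder comparison.

H(A) = 2.3209 bits
H(B) = 2.3178 bits

The distribution closer to uniform has higher entropy.
Answer: A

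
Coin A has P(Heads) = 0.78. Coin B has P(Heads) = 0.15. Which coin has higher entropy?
A

For binary distributions, entropy is maximized at p=0.5 and decreases as p moves toward 0 or 1.

H(A) = H(0.78) = 0.7602 bits
H(B) = H(0.15) = 0.6098 bits

Distribution A (p=0.78) is closer to uniform (p=0.5), so it has higher entropy.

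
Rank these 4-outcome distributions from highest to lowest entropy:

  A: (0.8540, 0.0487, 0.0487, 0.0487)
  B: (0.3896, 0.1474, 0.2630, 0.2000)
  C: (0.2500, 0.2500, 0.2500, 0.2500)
C > B > A

Key insight: Entropy is maximized by uniform distributions and minimized by concentrated distributions.

- Uniform distributions have maximum entropy log₂(4) = 2.0000 bits
- The more "peaked" or concentrated a distribution, the lower its entropy

Entropies:
  H(A) = 0.8311 bits
  H(B) = 1.9081 bits
  H(C) = 2.0000 bits

Ranking: C > B > A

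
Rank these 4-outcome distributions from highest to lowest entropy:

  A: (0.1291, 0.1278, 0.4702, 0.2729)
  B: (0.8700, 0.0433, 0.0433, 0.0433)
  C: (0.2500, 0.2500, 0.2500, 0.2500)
C > A > B

Key insight: Entropy is maximized by uniform distributions and minimized by concentrated distributions.

- Uniform distributions have maximum entropy log₂(4) = 2.0000 bits
- The more "peaked" or concentrated a distribution, the lower its entropy

Entropies:
  H(A) = 1.7838 bits
  H(B) = 0.7635 bits
  H(C) = 2.0000 bits

Ranking: C > A > B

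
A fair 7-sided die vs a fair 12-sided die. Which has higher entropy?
12-sided die

Both are uniform distributions; for uniform over n outcomes, H = log₂(n). H(7-sided) = log₂(7) = 2.807 bits and H(12-sided) = log₂(12) = 3.585 bits. More outcomes in a uniform distribution means higher entropy.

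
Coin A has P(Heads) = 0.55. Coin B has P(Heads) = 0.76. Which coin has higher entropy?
A

For binary distributions, entropy is maximized at p=0.5 and decreases as p moves toward 0 or 1.

H(A) = H(0.55) = 0.9928 bits
H(B) = H(0.76) = 0.7950 bits

Distribution A (p=0.55) is closer to uniform (p=0.5), so it has higher entropy.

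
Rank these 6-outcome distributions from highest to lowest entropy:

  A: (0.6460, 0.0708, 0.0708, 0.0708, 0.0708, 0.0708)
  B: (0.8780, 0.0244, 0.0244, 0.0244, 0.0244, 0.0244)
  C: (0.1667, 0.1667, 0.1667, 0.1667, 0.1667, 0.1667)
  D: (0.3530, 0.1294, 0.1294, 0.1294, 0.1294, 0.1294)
C > D > A > B

Key insight: Entropy is maximized by uniform distributions and minimized by concentrated distributions.

Entropies:
  H(A) = 1.7596 bits
  H(B) = 0.8184 bits
  H(C) = 2.5850 bits
  H(D) = 2.4390 bits

Ranking: C > D > A > B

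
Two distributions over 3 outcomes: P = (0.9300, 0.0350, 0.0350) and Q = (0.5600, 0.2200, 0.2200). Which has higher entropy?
Q

P is highly concentrated on one outcome (93%), making it nearly deterministic. Q spreads its mass more evenly (max 56%). The more spread-out distribution has higher entropy: H(P) ≈ 0.436 bits, H(Q) ≈ 1.430 bits.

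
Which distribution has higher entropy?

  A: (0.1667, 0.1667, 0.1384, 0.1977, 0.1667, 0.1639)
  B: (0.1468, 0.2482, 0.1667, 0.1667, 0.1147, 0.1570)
A

Both distributions are close to uniform, making this a harder comparison.

H(A) = 2.5773 bits
H(B) = 2.5447 bits

The distribution closer to uniform has higher entropy.
Answer: A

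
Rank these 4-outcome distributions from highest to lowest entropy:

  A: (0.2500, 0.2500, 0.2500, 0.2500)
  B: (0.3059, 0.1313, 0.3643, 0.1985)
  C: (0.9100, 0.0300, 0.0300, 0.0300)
A > B > C

Key insight: Entropy is maximized by uniform distributions and minimized by concentrated distributions.

- Uniform distributions have maximum entropy log₂(4) = 2.0000 bits
- The more "peaked" or concentrated a distribution, the lower its entropy

Entropies:
  H(A) = 2.0000 bits
  H(B) = 1.9012 bits
  H(C) = 0.5791 bits

Ranking: A > B > C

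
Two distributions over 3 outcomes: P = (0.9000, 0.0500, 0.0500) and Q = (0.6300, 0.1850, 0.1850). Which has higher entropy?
Q

P is highly concentrated on one outcome (90%), making it nearly deterministic. Q spreads its mass more evenly (max 63%). The more spread-out distribution has higher entropy: H(P) ≈ 0.569 bits, H(Q) ≈ 1.321 bits.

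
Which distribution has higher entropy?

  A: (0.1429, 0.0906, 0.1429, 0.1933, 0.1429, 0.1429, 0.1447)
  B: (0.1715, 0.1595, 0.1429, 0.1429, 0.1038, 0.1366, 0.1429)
B

Both distributions are close to uniform, making this a harder comparison.

H(A) = 2.7799 bits
H(B) = 2.7934 bits

The distribution closer to uniform has higher entropy.
Answer: B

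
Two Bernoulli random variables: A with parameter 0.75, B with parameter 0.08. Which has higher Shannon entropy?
A

For binary distributions, entropy is maximized at p=0.5 and decreases as p moves toward 0 or 1.

H(A) = H(0.75) = 0.8113 bits
H(B) = H(0.08) = 0.4022 bits

Distribution A (p=0.75) is closer to uniform (p=0.5), so it has higher entropy.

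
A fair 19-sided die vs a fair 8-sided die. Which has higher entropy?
19-sided die

Both are uniform distributions; for uniform over n outcomes, H = log₂(n). H(19-sided) = log₂(19) = 4.248 bits and H(8-sided) = log₂(8) = 3.000 bits. More outcomes in a uniform distribution means higher entropy.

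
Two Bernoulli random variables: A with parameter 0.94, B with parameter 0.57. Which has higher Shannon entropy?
B

For binary distributions, entropy is maximized at p=0.5 and decreases as p moves toward 0 or 1.

H(A) = H(0.94) = 0.3274 bits
H(B) = H(0.57) = 0.9858 bits

Distribution B (p=0.57) is closer to uniform (p=0.5), so it has higher entropy.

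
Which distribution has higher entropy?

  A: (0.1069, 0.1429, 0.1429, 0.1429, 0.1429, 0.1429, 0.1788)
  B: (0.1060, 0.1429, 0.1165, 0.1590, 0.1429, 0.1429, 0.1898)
A

Both distributions are close to uniform, making this a harder comparison.

H(A) = 2.7941 bits
H(B) = 2.7847 bits

The distribution closer to uniform has higher entropy.
Answer: A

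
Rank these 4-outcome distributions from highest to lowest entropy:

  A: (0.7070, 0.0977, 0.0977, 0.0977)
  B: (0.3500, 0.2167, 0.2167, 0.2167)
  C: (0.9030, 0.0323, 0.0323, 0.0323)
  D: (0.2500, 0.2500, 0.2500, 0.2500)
D > B > A > C

Key insight: Entropy is maximized by uniform distributions and minimized by concentrated distributions.

Entropies:
  H(A) = 1.3370 bits
  H(B) = 1.9643 bits
  H(C) = 0.6132 bits
  H(D) = 2.0000 bits

Ranking: D > B > A > C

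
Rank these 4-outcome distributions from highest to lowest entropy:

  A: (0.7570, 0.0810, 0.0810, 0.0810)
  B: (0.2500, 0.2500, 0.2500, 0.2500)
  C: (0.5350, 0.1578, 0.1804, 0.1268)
B > C > A

Key insight: Entropy is maximized by uniform distributions and minimized by concentrated distributions.

- Uniform distributions have maximum entropy log₂(4) = 2.0000 bits
- The more "peaked" or concentrated a distribution, the lower its entropy

Entropies:
  H(A) = 1.1851 bits
  H(B) = 2.0000 bits
  H(C) = 1.7266 bits

Ranking: B > C > A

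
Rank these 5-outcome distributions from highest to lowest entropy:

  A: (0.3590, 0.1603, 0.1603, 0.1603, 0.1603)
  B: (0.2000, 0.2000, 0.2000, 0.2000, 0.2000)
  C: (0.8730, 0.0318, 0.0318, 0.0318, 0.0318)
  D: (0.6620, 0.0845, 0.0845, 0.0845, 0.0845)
B > A > D > C

Key insight: Entropy is maximized by uniform distributions and minimized by concentrated distributions.

Entropies:
  H(A) = 2.2238 bits
  H(B) = 2.3219 bits
  H(C) = 0.8032 bits
  H(D) = 1.5989 bits

Ranking: B > A > D > C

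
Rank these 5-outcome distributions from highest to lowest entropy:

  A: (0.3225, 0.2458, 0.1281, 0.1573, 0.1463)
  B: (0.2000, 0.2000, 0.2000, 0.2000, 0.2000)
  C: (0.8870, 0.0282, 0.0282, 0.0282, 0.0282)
B > A > C

Key insight: Entropy is maximized by uniform distributions and minimized by concentrated distributions.

- Uniform distributions have maximum entropy log₂(5) = 2.3219 bits
- The more "peaked" or concentrated a distribution, the lower its entropy

Entropies:
  H(A) = 2.2294 bits
  H(B) = 2.3219 bits
  H(C) = 0.7349 bits

Ranking: B > A > C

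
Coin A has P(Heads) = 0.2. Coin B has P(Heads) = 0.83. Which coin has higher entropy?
A

For binary distributions, entropy is maximized at p=0.5 and decreases as p moves toward 0 or 1.

H(A) = H(0.2) = 0.7219 bits
H(B) = H(0.83) = 0.6577 bits

Distribution A (p=0.2) is closer to uniform (p=0.5), so it has higher entropy.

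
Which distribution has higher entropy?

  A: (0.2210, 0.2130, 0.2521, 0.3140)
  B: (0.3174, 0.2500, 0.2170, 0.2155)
A

Both distributions are close to uniform, making this a harder comparison.

H(A) = 1.9824 bits
H(B) = 1.9810 bits

The distribution closer to uniform has higher entropy.
Answer: A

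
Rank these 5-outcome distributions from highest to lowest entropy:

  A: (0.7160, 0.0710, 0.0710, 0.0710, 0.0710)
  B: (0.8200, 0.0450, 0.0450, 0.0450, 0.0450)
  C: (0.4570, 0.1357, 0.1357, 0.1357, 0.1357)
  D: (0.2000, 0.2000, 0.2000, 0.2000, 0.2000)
D > C > A > B

Key insight: Entropy is maximized by uniform distributions and minimized by concentrated distributions.

Entropies:
  H(A) = 1.4288 bits
  H(B) = 1.0401 bits
  H(C) = 2.0807 bits
  H(D) = 2.3219 bits

Ranking: D > C > A > B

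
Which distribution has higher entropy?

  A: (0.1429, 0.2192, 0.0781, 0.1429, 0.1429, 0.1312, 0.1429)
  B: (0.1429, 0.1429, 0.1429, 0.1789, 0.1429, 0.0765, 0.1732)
B

Both distributions are close to uniform, making this a harder comparison.

H(A) = 2.7560 bits
H(B) = 2.7702 bits

The distribution closer to uniform has higher entropy.
Answer: B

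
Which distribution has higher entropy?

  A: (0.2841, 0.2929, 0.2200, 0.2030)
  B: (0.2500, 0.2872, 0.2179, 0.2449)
B

Both distributions are close to uniform, making this a harder comparison.

H(A) = 1.9822 bits
H(B) = 1.9930 bits

The distribution closer to uniform has higher entropy.
Answer: B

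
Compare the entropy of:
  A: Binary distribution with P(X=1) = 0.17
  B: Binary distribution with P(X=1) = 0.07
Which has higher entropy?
A

For binary distributions, entropy is maximized at p=0.5 and decreases as p moves toward 0 or 1.

H(A) = H(0.17) = 0.6577 bits
H(B) = H(0.07) = 0.3659 bits

Distribution A (p=0.17) is closer to uniform (p=0.5), so it has higher entropy.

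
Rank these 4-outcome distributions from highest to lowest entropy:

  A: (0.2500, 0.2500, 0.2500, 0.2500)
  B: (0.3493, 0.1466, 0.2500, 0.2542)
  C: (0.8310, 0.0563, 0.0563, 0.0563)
A > B > C

Key insight: Entropy is maximized by uniform distributions and minimized by concentrated distributions.

- Uniform distributions have maximum entropy log₂(4) = 2.0000 bits
- The more "peaked" or concentrated a distribution, the lower its entropy

Entropies:
  H(A) = 2.0000 bits
  H(B) = 1.9384 bits
  H(C) = 0.9233 bits

Ranking: A > B > C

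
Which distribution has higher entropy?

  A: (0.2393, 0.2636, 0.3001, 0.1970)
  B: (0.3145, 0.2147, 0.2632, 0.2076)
A

Both distributions are close to uniform, making this a harder comparison.

H(A) = 1.9836 bits
H(B) = 1.9791 bits

The distribution closer to uniform has higher entropy.
Answer: A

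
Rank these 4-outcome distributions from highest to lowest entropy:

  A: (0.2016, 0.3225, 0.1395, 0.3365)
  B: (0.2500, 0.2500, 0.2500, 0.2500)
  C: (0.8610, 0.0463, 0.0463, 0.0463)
B > A > C

Key insight: Entropy is maximized by uniform distributions and minimized by concentrated distributions.

- Uniform distributions have maximum entropy log₂(4) = 2.0000 bits
- The more "peaked" or concentrated a distribution, the lower its entropy

Entropies:
  H(A) = 1.9174 bits
  H(B) = 2.0000 bits
  H(C) = 0.8019 bits

Ranking: B > A > C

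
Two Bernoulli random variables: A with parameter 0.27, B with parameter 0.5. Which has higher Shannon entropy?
B

For binary distributions, entropy is maximized at p=0.5 and decreases as p moves toward 0 or 1.

H(A) = H(0.27) = 0.8415 bits
H(B) = H(0.5) = 1.0000 bits

Distribution B (p=0.5) is closer to uniform (p=0.5), so it has higher entropy.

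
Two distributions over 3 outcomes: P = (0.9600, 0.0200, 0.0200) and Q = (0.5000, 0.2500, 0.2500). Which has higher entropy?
Q

P is highly concentrated on one outcome (96%), making it nearly deterministic. Q spreads its mass more evenly (max 50%). The more spread-out distribution has higher entropy: H(P) ≈ 0.282 bits, H(Q) ≈ 1.500 bits.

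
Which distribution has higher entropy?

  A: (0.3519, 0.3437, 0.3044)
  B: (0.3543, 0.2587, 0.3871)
A

Both distributions are close to uniform, making this a harder comparison.

H(A) = 1.5821 bits
H(B) = 1.5650 bits

The distribution closer to uniform has higher entropy.
Answer: A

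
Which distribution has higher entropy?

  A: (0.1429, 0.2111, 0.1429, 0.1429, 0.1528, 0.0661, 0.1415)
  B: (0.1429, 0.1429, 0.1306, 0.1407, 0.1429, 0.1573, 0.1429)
B

Both distributions are close to uniform, making this a harder comparison.

H(A) = 2.7492 bits
H(B) = 2.8055 bits

The distribution closer to uniform has higher entropy.
Answer: B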